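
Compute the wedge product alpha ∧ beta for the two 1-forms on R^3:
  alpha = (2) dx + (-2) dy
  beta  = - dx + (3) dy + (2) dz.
alpha ∧ beta = (4) dx ∧ dy + (4) dx ∧ dz + (-4) dy ∧ dz

Distribute the wedge, using dx_i ∧ dx_j = -dx_j ∧ dx_i and dx_i ∧ dx_i = 0. For each pair (i, j) with i < j, the coefficient of dx_i ∧ dx_j in alpha ∧ beta is (alpha_i * beta_j - alpha_j * beta_i). Collecting: alpha ∧ beta = (4) dx ∧ dy + (4) dx ∧ dz + (-4) dy ∧ dz.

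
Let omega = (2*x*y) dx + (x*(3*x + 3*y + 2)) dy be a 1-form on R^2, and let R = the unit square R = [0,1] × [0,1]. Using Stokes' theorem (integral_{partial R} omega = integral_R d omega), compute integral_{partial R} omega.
integral_(partial R) omega = 11/2

Stokes: integral_partial_R omega = integral_R d omega with d omega = (∂Q/∂x - ∂P/∂y) dx ∧ dy.
  ∂Q/∂x = 6*x + 3*y + 2
  ∂P/∂y = 2*x
  integrand = ∂Q/∂x - ∂P/∂y = 4*x + 3*y + 2.
Integrating over R: integral_0^1 integral_0^1 (4*x + 3*y + 2) dx dy = 11/2.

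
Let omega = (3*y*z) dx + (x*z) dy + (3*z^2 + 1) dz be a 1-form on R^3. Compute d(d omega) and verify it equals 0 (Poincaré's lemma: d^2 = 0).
d(d omega) = 0

Step 1: d omega = sum_{i<j} (∂f_j/∂x_i - ∂f_i/∂x_j) dx_i ∧ dx_j:
  coeff of dx ∧ dy: -2*z
  coeff of dx ∧ dz: -3*y
  coeff of dy ∧ dz: -x
Step 2: Apply d again to each 2-form coefficient. The only possible 3-form in R^3 is dx ∧ dy ∧ dz, with coefficient
  ∂(coeff of dy∧dz)/∂x - ∂(coeff of dx∧dz)/∂y + ∂(coeff of dx∧dy)/∂z
  = ∂/∂x (-x) - ∂/∂y (-3*y) + ∂/∂z (-2*z).
Each of these terms simplifies to sums of mixed partials that cancel in pairs. The result is 0 (by equality of mixed partials for smooth functions — Schwarz / Clairaut).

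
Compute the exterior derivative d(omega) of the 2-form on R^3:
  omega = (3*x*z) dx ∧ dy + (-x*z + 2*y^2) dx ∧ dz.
d(omega) = (3*x - 4*y) dx ∧ dy ∧ dz

For a 2-form omega = sum_{i<j} g_{ij} dx_i ∧ dx_j, the exterior derivative is
  d(omega) = sum_{i<j} d(g_{ij}) ∧ dx_i ∧ dx_j = sum_{i<j, k} (∂g_{ij}/∂x_k) dx_k ∧ dx_i ∧ dx_j.
Expand each term, using dx_k ∧ dx_i ∧ dx_j = sgn(permutation) dx_{(a)} ∧ dx_{(b)} ∧ dx_{(c)} with (a < b < c) sorted:
  d(3*x*z) includes (∂/∂z)(3*x*z) dz = (3*x) dz, which multiplied by dx ∧ dy gives (3*x) dx ∧ dy ∧ dz
  d(-x*z + 2*y^2) includes (∂/∂y)(-x*z + 2*y^2) dy = (4*y) dy, which multiplied by dx ∧ dz gives (-4*y) dx ∧ dy ∧ dz
Collecting like 3-forms: d(omega) = (3*x - 4*y) dx ∧ dy ∧ dz.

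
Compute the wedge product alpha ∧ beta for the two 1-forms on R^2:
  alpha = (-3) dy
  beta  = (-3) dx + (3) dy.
alpha ∧ beta = (-9) dx ∧ dy

Distribute the wedge, using dx_i ∧ dx_j = -dx_j ∧ dx_i and dx_i ∧ dx_i = 0. For each pair (i, j) with i < j, the coefficient of dx_i ∧ dx_j in alpha ∧ beta is (alpha_i * beta_j - alpha_j * beta_i). Collecting: alpha ∧ beta = (-9) dx ∧ dy.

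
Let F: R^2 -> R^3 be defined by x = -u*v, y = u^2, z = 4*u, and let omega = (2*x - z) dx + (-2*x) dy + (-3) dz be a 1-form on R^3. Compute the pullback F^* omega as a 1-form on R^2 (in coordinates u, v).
F^* omega = (4*u^2*v + 2*u*v^2 + 4*u*v - 12) du + (2*u^2*(v + 2)) dv

Using F^*(f dg) = (f ∘ F) d(g ∘ F), substitute each coordinate x_i by F_i(u, v) in f_i, and replace dx_i by d F_i = (∂F_i/∂u) du + (∂F_i/∂v) dv.
  For the x component: f_1(F) = 2*u*(-v - 2); d F_1 = (-v) du + (-u) dv
  For the y component: f_2(F) = 2*u*v; d F_2 = (2*u) du + (0) dv
  For the z component: f_3(F) = -3; d F_3 = (4) du + (0) dv
Combining and collecting du, dv coefficients:
  coeff of du: 4*u^2*v + 2*u*v^2 + 4*u*v - 12
  coeff of dv: 2*u^2*(v + 2)
F^* omega = (4*u^2*v + 2*u*v^2 + 4*u*v - 12) du + (2*u^2*(v + 2)) dv.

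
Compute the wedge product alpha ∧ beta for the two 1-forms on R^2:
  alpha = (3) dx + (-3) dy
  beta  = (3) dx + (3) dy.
alpha ∧ beta = (18) dx ∧ dy

Distribute the wedge, using dx_i ∧ dx_j = -dx_j ∧ dx_i and dx_i ∧ dx_i = 0. For each pair (i, j) with i < j, the coefficient of dx_i ∧ dx_j in alpha ∧ beta is (alpha_i * beta_j - alpha_j * beta_i). Collecting: alpha ∧ beta = (18) dx ∧ dy.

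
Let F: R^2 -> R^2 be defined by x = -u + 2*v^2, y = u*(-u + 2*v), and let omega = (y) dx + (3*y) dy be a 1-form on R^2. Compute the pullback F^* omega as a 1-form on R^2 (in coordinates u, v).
F^* omega = (u*(6*u^2 - 18*u*v + u + 12*v^2 - 2*v)) du + (2*u*(-3*u^2 + 4*u*v + 4*v^2)) dv

Using F^*(f dg) = (f ∘ F) d(g ∘ F), substitute each coordinate x_i by F_i(u, v) in f_i, and replace dx_i by d F_i = (∂F_i/∂u) du + (∂F_i/∂v) dv.
  For the x component: f_1(F) = u*(-u + 2*v); d F_1 = (-1) du + (4*v) dv
  For the y component: f_2(F) = 3*u*(-u + 2*v); d F_2 = (-2*u + 2*v) du + (2*u) dv
Combining and collecting du, dv coefficients:
  coeff of du: u*(6*u^2 - 18*u*v + u + 12*v^2 - 2*v)
  coeff of dv: 2*u*(-3*u^2 + 4*u*v + 4*v^2)
F^* omega = (u*(6*u^2 - 18*u*v + u + 12*v^2 - 2*v)) du + (2*u*(-3*u^2 + 4*u*v + 4*v^2)) dv.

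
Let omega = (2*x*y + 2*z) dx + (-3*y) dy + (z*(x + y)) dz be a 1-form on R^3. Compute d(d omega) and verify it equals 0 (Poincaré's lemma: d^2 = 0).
d(d omega) = 0

Step 1: d omega = sum_{i<j} (∂f_j/∂x_i - ∂f_i/∂x_j) dx_i ∧ dx_j:
  coeff of dx ∧ dy: -2*x
  coeff of dx ∧ dz: z - 2
  coeff of dy ∧ dz: z
Step 2: Apply d again to each 2-form coefficient. The only possible 3-form in R^3 is dx ∧ dy ∧ dz, with coefficient
  ∂(coeff of dy∧dz)/∂x - ∂(coeff of dx∧dz)/∂y + ∂(coeff of dx∧dy)/∂z
  = ∂/∂x (z) - ∂/∂y (z - 2) + ∂/∂z (-2*x).
Each of these terms simplifies to sums of mixed partials that cancel in pairs. The result is 0 (by equality of mixed partials for smooth functions — Schwarz / Clairaut).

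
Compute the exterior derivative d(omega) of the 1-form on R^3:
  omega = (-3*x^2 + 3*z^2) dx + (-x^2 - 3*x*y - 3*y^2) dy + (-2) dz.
d(omega) = (-2*x - 3*y) dx ∧ dy + (-6*z) dx ∧ dz

For a 1-form omega = sum_i f_i dx_i, the exterior derivative is
  d(omega) = sum_{i < j} (∂f_j/∂x_i - ∂f_i/∂x_j) dx_i ∧ dx_j.
  coefficient of dx ∧ dy: ∂f_2/∂x - ∂f_1/∂y = ∂(-x^2 - 3*x*y - 3*y^2)/∂x - ∂(-3*x^2 + 3*z^2)/∂y = -2*x - 3*y
  coefficient of dx ∧ dz: ∂f_3/∂x - ∂f_1/∂z = ∂(-2)/∂x - ∂(-3*x^2 + 3*z^2)/∂z = -6*z
Assembling: d(omega) = (-2*x - 3*y) dx ∧ dy + (-6*z) dx ∧ dz.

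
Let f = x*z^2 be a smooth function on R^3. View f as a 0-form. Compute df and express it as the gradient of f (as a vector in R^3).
df = (z^2) dx + (0) dy + (2*x*z) dz; grad f = (z^2, 0, 2*x*z)

For a 0-form f, d f = (∂f/∂x) dx + (∂f/∂y) dy + (∂f/∂z) dz. The components of the vector representation are exactly the entries of grad f in Cartesian coordinates:
  ∂f/∂x = z^2
  ∂f/∂y = 0
  ∂f/∂z = 2*x*z.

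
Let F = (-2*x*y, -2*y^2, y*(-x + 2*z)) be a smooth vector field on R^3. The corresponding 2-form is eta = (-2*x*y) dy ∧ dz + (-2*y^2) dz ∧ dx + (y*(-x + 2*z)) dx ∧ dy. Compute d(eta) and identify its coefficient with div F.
d(eta) = (-4*y) dx ∧ dy ∧ dz; div F = -4*y

For a 2-form in R^3 of the form above, applying d gives a 3-form with coefficient ∂P/∂x + ∂Q/∂y + ∂R/∂z:
  ∂P/∂x = -2*y
  ∂Q/∂y = -4*y
  ∂R/∂z = 2*y
Sum = -4*y, which is exactly div F.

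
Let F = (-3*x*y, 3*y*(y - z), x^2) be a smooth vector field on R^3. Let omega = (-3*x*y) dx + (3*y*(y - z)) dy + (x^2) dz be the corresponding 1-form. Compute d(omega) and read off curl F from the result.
d(omega) = (3*y) dy ∧ dz + (-2*x) dz ∧ dx + (3*x) dx ∧ dy; curl F = (3*y, -2*x, 3*x)

d omega = sum_{i<j} (∂f_j/∂x_i - ∂f_i/∂x_j) dx_i ∧ dx_j. Under the identification (dy ∧ dz, dz ∧ dx, dx ∧ dy) ↔ (e_x, e_y, e_z), the coefficients are exactly the components of curl F. Compute:
  ∂R/∂y - ∂Q/∂z = (0) - (-3*y) = 3*y
  ∂P/∂z - ∂R/∂x = (0) - (2*x) = -2*x
  ∂Q/∂x - ∂P/∂y = (0) - (-3*x) = 3*x.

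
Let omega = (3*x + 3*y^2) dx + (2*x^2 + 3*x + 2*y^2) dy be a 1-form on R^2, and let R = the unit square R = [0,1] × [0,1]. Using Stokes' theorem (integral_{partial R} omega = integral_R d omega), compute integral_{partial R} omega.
integral_(partial R) omega = 2

Stokes: integral_partial_R omega = integral_R d omega with d omega = (∂Q/∂x - ∂P/∂y) dx ∧ dy.
  ∂Q/∂x = 4*x + 3
  ∂P/∂y = 6*y
  integrand = ∂Q/∂x - ∂P/∂y = 4*x - 6*y + 3.
Integrating over R: integral_0^1 integral_0^1 (4*x - 6*y + 3) dx dy = 2.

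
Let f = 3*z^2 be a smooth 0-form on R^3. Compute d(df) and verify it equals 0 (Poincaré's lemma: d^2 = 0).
d(df) = 0

Step 1: df = sum_i (∂f/∂x_i) dx_i = (0) dx + (0) dy + (6*z) dz.
Step 2: Apply d again. Using the 1-form formula, the coefficient of dx ∧ dy in d(df) is ∂^2 f/∂x ∂y - ∂^2 f/∂y ∂x = (0) - (0) = 0 (equality of mixed partials for smooth f).
Similarly for dx ∧ dz and dy ∧ dz — all coefficients vanish. So d(df) = 0.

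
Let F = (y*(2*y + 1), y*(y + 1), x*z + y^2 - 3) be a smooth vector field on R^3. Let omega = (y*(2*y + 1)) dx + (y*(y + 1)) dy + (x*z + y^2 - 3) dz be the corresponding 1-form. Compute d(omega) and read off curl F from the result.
d(omega) = (2*y) dy ∧ dz + (-z) dz ∧ dx + (-4*y - 1) dx ∧ dy; curl F = (2*y, -z, -4*y - 1)

d omega = sum_{i<j} (∂f_j/∂x_i - ∂f_i/∂x_j) dx_i ∧ dx_j. Under the identification (dy ∧ dz, dz ∧ dx, dx ∧ dy) ↔ (e_x, e_y, e_z), the coefficients are exactly the components of curl F. Compute:
  ∂R/∂y - ∂Q/∂z = (2*y) - (0) = 2*y
  ∂P/∂z - ∂R/∂x = (0) - (z) = -z
  ∂Q/∂x - ∂P/∂y = (0) - (4*y + 1) = -4*y - 1.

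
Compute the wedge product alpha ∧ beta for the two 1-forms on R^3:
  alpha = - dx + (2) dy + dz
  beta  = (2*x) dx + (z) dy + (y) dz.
alpha ∧ beta = (-4*x - z) dx ∧ dy + (-2*x - y) dx ∧ dz + (2*y - z) dy ∧ dz

Distribute the wedge, using dx_i ∧ dx_j = -dx_j ∧ dx_i and dx_i ∧ dx_i = 0. For each pair (i, j) with i < j, the coefficient of dx_i ∧ dx_j in alpha ∧ beta is (alpha_i * beta_j - alpha_j * beta_i). Collecting: alpha ∧ beta = (-4*x - z) dx ∧ dy + (-2*x - y) dx ∧ dz + (2*y - z) dy ∧ dz.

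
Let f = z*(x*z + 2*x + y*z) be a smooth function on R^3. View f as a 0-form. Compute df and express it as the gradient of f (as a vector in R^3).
df = (z*(z + 2)) dx + (z^2) dy + (2*x*z + 2*x + 2*y*z) dz; grad f = (z*(z + 2), z^2, 2*x*z + 2*x + 2*y*z)

For a 0-form f, d f = (∂f/∂x) dx + (∂f/∂y) dy + (∂f/∂z) dz. The components of the vector representation are exactly the entries of grad f in Cartesian coordinates:
  ∂f/∂x = z*(z + 2)
  ∂f/∂y = z^2
  ∂f/∂z = 2*x*z + 2*x + 2*y*z.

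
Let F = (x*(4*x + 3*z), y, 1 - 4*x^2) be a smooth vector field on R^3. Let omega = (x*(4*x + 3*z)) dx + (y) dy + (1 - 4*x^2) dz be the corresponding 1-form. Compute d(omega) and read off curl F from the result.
d(omega) = (0) dy ∧ dz + (11*x) dz ∧ dx + (0) dx ∧ dy; curl F = (0, 11*x, 0)

d omega = sum_{i<j} (∂f_j/∂x_i - ∂f_i/∂x_j) dx_i ∧ dx_j. Under the identification (dy ∧ dz, dz ∧ dx, dx ∧ dy) ↔ (e_x, e_y, e_z), the coefficients are exactly the components of curl F. Compute:
  ∂R/∂y - ∂Q/∂z = (0) - (0) = 0
  ∂P/∂z - ∂R/∂x = (3*x) - (-8*x) = 11*x
  ∂Q/∂x - ∂P/∂y = (0) - (0) = 0.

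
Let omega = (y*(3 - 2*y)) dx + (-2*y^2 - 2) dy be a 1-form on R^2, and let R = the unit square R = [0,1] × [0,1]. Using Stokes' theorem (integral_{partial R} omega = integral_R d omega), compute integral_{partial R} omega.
integral_(partial R) omega = -1

Stokes: integral_partial_R omega = integral_R d omega with d omega = (∂Q/∂x - ∂P/∂y) dx ∧ dy.
  ∂Q/∂x = 0
  ∂P/∂y = 3 - 4*y
  integrand = ∂Q/∂x - ∂P/∂y = 4*y - 3.
Integrating over R: integral_0^1 integral_0^1 (4*y - 3) dx dy = -1.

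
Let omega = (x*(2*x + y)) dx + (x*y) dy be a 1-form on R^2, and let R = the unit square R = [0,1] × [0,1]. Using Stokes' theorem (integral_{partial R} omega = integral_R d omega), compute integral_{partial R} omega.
integral_(partial R) omega = 0

Stokes: integral_partial_R omega = integral_R d omega with d omega = (∂Q/∂x - ∂P/∂y) dx ∧ dy.
  ∂Q/∂x = y
  ∂P/∂y = x
  integrand = ∂Q/∂x - ∂P/∂y = -x + y.
Integrating over R: integral_0^1 integral_0^1 (-x + y) dx dy = 0.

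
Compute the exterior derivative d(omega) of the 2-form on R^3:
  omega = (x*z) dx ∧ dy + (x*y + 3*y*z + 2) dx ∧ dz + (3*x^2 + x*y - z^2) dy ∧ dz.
d(omega) = (6*x + y - 3*z) dx ∧ dy ∧ dz

For a 2-form omega = sum_{i<j} g_{ij} dx_i ∧ dx_j, the exterior derivative is
  d(omega) = sum_{i<j} d(g_{ij}) ∧ dx_i ∧ dx_j = sum_{i<j, k} (∂g_{ij}/∂x_k) dx_k ∧ dx_i ∧ dx_j.
Expand each term, using dx_k ∧ dx_i ∧ dx_j = sgn(permutation) dx_{(a)} ∧ dx_{(b)} ∧ dx_{(c)} with (a < b < c) sorted:
  d(x*z) includes (∂/∂z)(x*z) dz = (x) dz, which multiplied by dx ∧ dy gives (x) dx ∧ dy ∧ dz
  d(x*y + 3*y*z + 2) includes (∂/∂y)(x*y + 3*y*z + 2) dy = (x + 3*z) dy, which multiplied by dx ∧ dz gives (-x - 3*z) dx ∧ dy ∧ dz
  d(3*x^2 + x*y - z^2) includes (∂/∂x)(3*x^2 + x*y - z^2) dx = (6*x + y) dx, which multiplied by dy ∧ dz gives (6*x + y) dx ∧ dy ∧ dz
Collecting like 3-forms: d(omega) = (6*x + y - 3*z) dx ∧ dy ∧ dz.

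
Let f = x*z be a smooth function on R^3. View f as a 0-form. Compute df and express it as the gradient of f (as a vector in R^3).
df = (z) dx + (0) dy + (x) dz; grad f = (z, 0, x)

For a 0-form f, d f = (∂f/∂x) dx + (∂f/∂y) dy + (∂f/∂z) dz. The components of the vector representation are exactly the entries of grad f in Cartesian coordinates:
  ∂f/∂x = z
  ∂f/∂y = 0
  ∂f/∂z = x.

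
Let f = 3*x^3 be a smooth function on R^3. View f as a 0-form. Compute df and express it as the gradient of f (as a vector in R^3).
df = (9*x^2) dx + (0) dy + (0) dz; grad f = (9*x^2, 0, 0)

For a 0-form f, d f = (∂f/∂x) dx + (∂f/∂y) dy + (∂f/∂z) dz. The components of the vector representation are exactly the entries of grad f in Cartesian coordinates:
  ∂f/∂x = 9*x^2
  ∂f/∂y = 0
  ∂f/∂z = 0.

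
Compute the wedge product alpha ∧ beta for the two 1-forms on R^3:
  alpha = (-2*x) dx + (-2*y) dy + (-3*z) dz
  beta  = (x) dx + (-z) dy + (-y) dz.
alpha ∧ beta = (2*x*(y + z)) dx ∧ dy + (x*(2*y + 3*z)) dx ∧ dz + (2*y^2 - 3*z^2) dy ∧ dz

Distribute the wedge, using dx_i ∧ dx_j = -dx_j ∧ dx_i and dx_i ∧ dx_i = 0. For each pair (i, j) with i < j, the coefficient of dx_i ∧ dx_j in alpha ∧ beta is (alpha_i * beta_j - alpha_j * beta_i). Collecting: alpha ∧ beta = (2*x*(y + z)) dx ∧ dy + (x*(2*y + 3*z)) dx ∧ dz + (2*y^2 - 3*z^2) dy ∧ dz.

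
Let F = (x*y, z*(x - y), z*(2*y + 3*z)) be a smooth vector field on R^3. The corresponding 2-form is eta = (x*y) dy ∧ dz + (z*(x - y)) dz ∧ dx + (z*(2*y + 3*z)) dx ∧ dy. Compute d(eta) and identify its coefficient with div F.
d(eta) = (3*y + 5*z) dx ∧ dy ∧ dz; div F = 3*y + 5*z

For a 2-form in R^3 of the form above, applying d gives a 3-form with coefficient ∂P/∂x + ∂Q/∂y + ∂R/∂z:
  ∂P/∂x = y
  ∂Q/∂y = -z
  ∂R/∂z = 2*y + 6*z
Sum = 3*y + 5*z, which is exactly div F.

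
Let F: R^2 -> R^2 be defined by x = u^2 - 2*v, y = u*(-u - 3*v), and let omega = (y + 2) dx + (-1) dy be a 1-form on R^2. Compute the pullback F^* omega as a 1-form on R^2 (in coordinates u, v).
F^* omega = (-2*u^3 - 6*u^2*v + 6*u + 3*v) du + (2*u^2 + 6*u*v + 3*u - 4) dv

Using F^*(f dg) = (f ∘ F) d(g ∘ F), substitute each coordinate x_i by F_i(u, v) in f_i, and replace dx_i by d F_i = (∂F_i/∂u) du + (∂F_i/∂v) dv.
  For the x component: f_1(F) = -u^2 - 3*u*v + 2; d F_1 = (2*u) du + (-2) dv
  For the y component: f_2(F) = -1; d F_2 = (-2*u - 3*v) du + (-3*u) dv
Combining and collecting du, dv coefficients:
  coeff of du: -2*u^3 - 6*u^2*v + 6*u + 3*v
  coeff of dv: 2*u^2 + 6*u*v + 3*u - 4
F^* omega = (-2*u^3 - 6*u^2*v + 6*u + 3*v) du + (2*u^2 + 6*u*v + 3*u - 4) dv.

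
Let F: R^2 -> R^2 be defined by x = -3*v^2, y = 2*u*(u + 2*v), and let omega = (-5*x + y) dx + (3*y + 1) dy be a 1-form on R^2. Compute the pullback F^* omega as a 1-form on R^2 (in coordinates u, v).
F^* omega = (24*u^3 + 72*u^2*v + 48*u*v^2 + 4*u + 4*v) du + (24*u^3 + 36*u^2*v - 24*u*v^2 + 4*u - 90*v^3) dv

Using F^*(f dg) = (f ∘ F) d(g ∘ F), substitute each coordinate x_i by F_i(u, v) in f_i, and replace dx_i by d F_i = (∂F_i/∂u) du + (∂F_i/∂v) dv.
  For the x component: f_1(F) = 2*u^2 + 4*u*v + 15*v^2; d F_1 = (0) du + (-6*v) dv
  For the y component: f_2(F) = 6*u^2 + 12*u*v + 1; d F_2 = (4*u + 4*v) du + (4*u) dv
Combining and collecting du, dv coefficients:
  coeff of du: 24*u^3 + 72*u^2*v + 48*u*v^2 + 4*u + 4*v
  coeff of dv: 24*u^3 + 36*u^2*v - 24*u*v^2 + 4*u - 90*v^3
F^* omega = (24*u^3 + 72*u^2*v + 48*u*v^2 + 4*u + 4*v) du + (24*u^3 + 36*u^2*v - 24*u*v^2 + 4*u - 90*v^3) dv.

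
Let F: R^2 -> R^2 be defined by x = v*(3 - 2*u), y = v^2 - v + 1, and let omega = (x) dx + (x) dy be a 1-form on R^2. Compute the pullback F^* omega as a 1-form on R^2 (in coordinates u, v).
F^* omega = (v^2*(4*u - 6)) du + (2*v*(2*u^2 - 2*u*v - 5*u + 3*v + 3)) dv

Using F^*(f dg) = (f ∘ F) d(g ∘ F), substitute each coordinate x_i by F_i(u, v) in f_i, and replace dx_i by d F_i = (∂F_i/∂u) du + (∂F_i/∂v) dv.
  For the x component: f_1(F) = v*(3 - 2*u); d F_1 = (-2*v) du + (3 - 2*u) dv
  For the y component: f_2(F) = v*(3 - 2*u); d F_2 = (0) du + (2*v - 1) dv
Combining and collecting du, dv coefficients:
  coeff of du: v^2*(4*u - 6)
  coeff of dv: 2*v*(2*u^2 - 2*u*v - 5*u + 3*v + 3)
F^* omega = (v^2*(4*u - 6)) du + (2*v*(2*u^2 - 2*u*v - 5*u + 3*v + 3)) dv.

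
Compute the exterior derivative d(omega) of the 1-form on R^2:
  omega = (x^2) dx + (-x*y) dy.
d(omega) = (-y) dx ∧ dy

For a 1-form omega = sum_i f_i dx_i, the exterior derivative is
  d(omega) = sum_{i < j} (∂f_j/∂x_i - ∂f_i/∂x_j) dx_i ∧ dx_j.
  coefficient of dx ∧ dy: ∂f_2/∂x - ∂f_1/∂y = ∂(-x*y)/∂x - ∂(x^2)/∂y = -y
Assembling: d(omega) = (-y) dx ∧ dy.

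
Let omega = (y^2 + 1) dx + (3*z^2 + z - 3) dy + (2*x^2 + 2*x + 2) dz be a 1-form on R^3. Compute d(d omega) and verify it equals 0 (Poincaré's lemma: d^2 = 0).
d(d omega) = 0

Step 1: d omega = sum_{i<j} (∂f_j/∂x_i - ∂f_i/∂x_j) dx_i ∧ dx_j:
  coeff of dx ∧ dy: -2*y
  coeff of dx ∧ dz: 4*x + 2
  coeff of dy ∧ dz: -6*z - 1
Step 2: Apply d again to each 2-form coefficient. The only possible 3-form in R^3 is dx ∧ dy ∧ dz, with coefficient
  ∂(coeff of dy∧dz)/∂x - ∂(coeff of dx∧dz)/∂y + ∂(coeff of dx∧dy)/∂z
  = ∂/∂x (-6*z - 1) - ∂/∂y (4*x + 2) + ∂/∂z (-2*y).
Each of these terms simplifies to sums of mixed partials that cancel in pairs. The result is 0 (by equality of mixed partials for smooth functions — Schwarz / Clairaut).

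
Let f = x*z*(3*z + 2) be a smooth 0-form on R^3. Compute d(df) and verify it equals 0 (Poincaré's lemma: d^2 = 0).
d(df) = 0

Step 1: df = sum_i (∂f/∂x_i) dx_i = (z*(3*z + 2)) dx + (0) dy + (2*x*(3*z + 1)) dz.
Step 2: Apply d again. Using the 1-form formula, the coefficient of dx ∧ dy in d(df) is ∂^2 f/∂x ∂y - ∂^2 f/∂y ∂x = (0) - (0) = 0 (equality of mixed partials for smooth f).
Similarly for dx ∧ dz and dy ∧ dz — all coefficients vanish. So d(df) = 0.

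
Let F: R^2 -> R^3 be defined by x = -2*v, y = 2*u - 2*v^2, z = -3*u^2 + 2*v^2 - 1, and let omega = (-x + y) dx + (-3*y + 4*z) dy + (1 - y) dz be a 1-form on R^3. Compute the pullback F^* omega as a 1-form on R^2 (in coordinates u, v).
F^* omega = (-12*u^2 - 12*u*v^2 - 18*u + 28*v^2 - 8) du + (48*u^2*v + 16*u*v - 4*u - 48*v^3 + 4*v^2 + 16*v) dv

Using F^*(f dg) = (f ∘ F) d(g ∘ F), substitute each coordinate x_i by F_i(u, v) in f_i, and replace dx_i by d F_i = (∂F_i/∂u) du + (∂F_i/∂v) dv.
  For the x component: f_1(F) = 2*u - 2*v^2 + 2*v; d F_1 = (0) du + (-2) dv
  For the y component: f_2(F) = -12*u^2 - 6*u + 14*v^2 - 4; d F_2 = (2) du + (-4*v) dv
  For the z component: f_3(F) = -2*u + 2*v^2 + 1; d F_3 = (-6*u) du + (4*v) dv
Combining and collecting du, dv coefficients:
  coeff of du: -12*u^2 - 12*u*v^2 - 18*u + 28*v^2 - 8
  coeff of dv: 48*u^2*v + 16*u*v - 4*u - 48*v^3 + 4*v^2 + 16*v
F^* omega = (-12*u^2 - 12*u*v^2 - 18*u + 28*v^2 - 8) du + (48*u^2*v + 16*u*v - 4*u - 48*v^3 + 4*v^2 + 16*v) dv.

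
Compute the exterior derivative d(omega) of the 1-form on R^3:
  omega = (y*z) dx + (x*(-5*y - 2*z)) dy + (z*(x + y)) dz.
d(omega) = (-5*y - 3*z) dx ∧ dy + (-y + z) dx ∧ dz + (2*x + z) dy ∧ dz

For a 1-form omega = sum_i f_i dx_i, the exterior derivative is
  d(omega) = sum_{i < j} (∂f_j/∂x_i - ∂f_i/∂x_j) dx_i ∧ dx_j.
  coefficient of dx ∧ dy: ∂f_2/∂x - ∂f_1/∂y = ∂(x*(-5*y - 2*z))/∂x - ∂(y*z)/∂y = -5*y - 3*z
  coefficient of dx ∧ dz: ∂f_3/∂x - ∂f_1/∂z = ∂(z*(x + y))/∂x - ∂(y*z)/∂z = -y + z
  coefficient of dy ∧ dz: ∂f_3/∂y - ∂f_2/∂z = ∂(z*(x + y))/∂y - ∂(x*(-5*y - 2*z))/∂z = 2*x + z
Assembling: d(omega) = (-5*y - 3*z) dx ∧ dy + (-y + z) dx ∧ dz + (2*x + z) dy ∧ dz.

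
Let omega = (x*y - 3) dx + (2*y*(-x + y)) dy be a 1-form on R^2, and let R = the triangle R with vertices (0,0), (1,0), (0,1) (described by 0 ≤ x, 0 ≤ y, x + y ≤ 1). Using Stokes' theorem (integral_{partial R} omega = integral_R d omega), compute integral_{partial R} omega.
integral_(partial R) omega = -1/2

Stokes: integral_partial_R omega = integral_R d omega with d omega = (∂Q/∂x - ∂P/∂y) dx ∧ dy.
  ∂Q/∂x = -2*y
  ∂P/∂y = x
  integrand = ∂Q/∂x - ∂P/∂y = -x - 2*y.
Integrating over R: integral_0^1 integral_0^{1-x} (-x - 2*y) dy dx = -1/2.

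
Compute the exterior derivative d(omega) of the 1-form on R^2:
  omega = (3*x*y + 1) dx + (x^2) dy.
d(omega) = (-x) dx ∧ dy

For a 1-form omega = sum_i f_i dx_i, the exterior derivative is
  d(omega) = sum_{i < j} (∂f_j/∂x_i - ∂f_i/∂x_j) dx_i ∧ dx_j.
  coefficient of dx ∧ dy: ∂f_2/∂x - ∂f_1/∂y = ∂(x^2)/∂x - ∂(3*x*y + 1)/∂y = -x
Assembling: d(omega) = (-x) dx ∧ dy.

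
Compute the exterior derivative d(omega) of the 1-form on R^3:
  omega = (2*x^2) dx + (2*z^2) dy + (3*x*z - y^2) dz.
d(omega) = (3*z) dx ∧ dz + (-2*y - 4*z) dy ∧ dz

For a 1-form omega = sum_i f_i dx_i, the exterior derivative is
  d(omega) = sum_{i < j} (∂f_j/∂x_i - ∂f_i/∂x_j) dx_i ∧ dx_j.
  coefficient of dx ∧ dz: ∂f_3/∂x - ∂f_1/∂z = ∂(3*x*z - y^2)/∂x - ∂(2*x^2)/∂z = 3*z
  coefficient of dy ∧ dz: ∂f_3/∂y - ∂f_2/∂z = ∂(3*x*z - y^2)/∂y - ∂(2*z^2)/∂z = -2*y - 4*z
Assembling: d(omega) = (3*z) dx ∧ dz + (-2*y - 4*z) dy ∧ dz.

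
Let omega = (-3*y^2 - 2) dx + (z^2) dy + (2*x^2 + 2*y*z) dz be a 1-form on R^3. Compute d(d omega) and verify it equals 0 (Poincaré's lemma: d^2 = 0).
d(d omega) = 0

Step 1: d omega = sum_{i<j} (∂f_j/∂x_i - ∂f_i/∂x_j) dx_i ∧ dx_j:
  coeff of dx ∧ dy: 6*y
  coeff of dx ∧ dz: 4*x
  coeff of dy ∧ dz: 0
Step 2: Apply d again to each 2-form coefficient. The only possible 3-form in R^3 is dx ∧ dy ∧ dz, with coefficient
  ∂(coeff of dy∧dz)/∂x - ∂(coeff of dx∧dz)/∂y + ∂(coeff of dx∧dy)/∂z
  = ∂/∂x (0) - ∂/∂y (4*x) + ∂/∂z (6*y).
Each of these terms simplifies to sums of mixed partials that cancel in pairs. The result is 0 (by equality of mixed partials for smooth functions — Schwarz / Clairaut).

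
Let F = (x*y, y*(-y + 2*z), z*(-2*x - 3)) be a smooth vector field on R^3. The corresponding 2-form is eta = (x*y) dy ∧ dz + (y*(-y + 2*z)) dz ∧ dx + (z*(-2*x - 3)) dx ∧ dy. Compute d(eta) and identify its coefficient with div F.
d(eta) = (-2*x - y + 2*z - 3) dx ∧ dy ∧ dz; div F = -2*x - y + 2*z - 3

For a 2-form in R^3 of the form above, applying d gives a 3-form with coefficient ∂P/∂x + ∂Q/∂y + ∂R/∂z:
  ∂P/∂x = y
  ∂Q/∂y = -2*y + 2*z
  ∂R/∂z = -2*x - 3
Sum = -2*x - y + 2*z - 3, which is exactly div F.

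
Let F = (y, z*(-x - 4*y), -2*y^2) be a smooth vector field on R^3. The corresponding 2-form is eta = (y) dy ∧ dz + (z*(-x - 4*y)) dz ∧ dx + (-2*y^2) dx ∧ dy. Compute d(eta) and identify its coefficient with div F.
d(eta) = (-4*z) dx ∧ dy ∧ dz; div F = -4*z

For a 2-form in R^3 of the form above, applying d gives a 3-form with coefficient ∂P/∂x + ∂Q/∂y + ∂R/∂z:
  ∂P/∂x = 0
  ∂Q/∂y = -4*z
  ∂R/∂z = 0
Sum = -4*z, which is exactly div F.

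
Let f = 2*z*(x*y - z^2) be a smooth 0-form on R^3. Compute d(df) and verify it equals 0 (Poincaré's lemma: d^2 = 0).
d(df) = 0

Step 1: df = sum_i (∂f/∂x_i) dx_i = (2*y*z) dx + (2*x*z) dy + (2*x*y - 6*z^2) dz.
Step 2: Apply d again. Using the 1-form formula, the coefficient of dx ∧ dy in d(df) is ∂^2 f/∂x ∂y - ∂^2 f/∂y ∂x = (2*z) - (2*z) = 0 (equality of mixed partials for smooth f).
Similarly for dx ∧ dz and dy ∧ dz — all coefficients vanish. So d(df) = 0.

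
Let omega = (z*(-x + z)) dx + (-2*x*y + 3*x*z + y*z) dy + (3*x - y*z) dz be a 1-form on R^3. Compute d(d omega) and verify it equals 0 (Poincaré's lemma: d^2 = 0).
d(d omega) = 0

Step 1: d omega = sum_{i<j} (∂f_j/∂x_i - ∂f_i/∂x_j) dx_i ∧ dx_j:
  coeff of dx ∧ dy: -2*y + 3*z
  coeff of dx ∧ dz: x - 2*z + 3
  coeff of dy ∧ dz: -3*x - y - z
Step 2: Apply d again to each 2-form coefficient. The only possible 3-form in R^3 is dx ∧ dy ∧ dz, with coefficient
  ∂(coeff of dy∧dz)/∂x - ∂(coeff of dx∧dz)/∂y + ∂(coeff of dx∧dy)/∂z
  = ∂/∂x (-3*x - y - z) - ∂/∂y (x - 2*z + 3) + ∂/∂z (-2*y + 3*z).
Each of these terms simplifies to sums of mixed partials that cancel in pairs. The result is 0 (by equality of mixed partials for smooth functions — Schwarz / Clairaut).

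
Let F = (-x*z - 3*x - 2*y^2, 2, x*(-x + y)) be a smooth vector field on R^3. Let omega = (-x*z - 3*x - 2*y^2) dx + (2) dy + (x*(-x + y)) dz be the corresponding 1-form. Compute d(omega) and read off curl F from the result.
d(omega) = (x) dy ∧ dz + (x - y) dz ∧ dx + (4*y) dx ∧ dy; curl F = (x, x - y, 4*y)

d omega = sum_{i<j} (∂f_j/∂x_i - ∂f_i/∂x_j) dx_i ∧ dx_j. Under the identification (dy ∧ dz, dz ∧ dx, dx ∧ dy) ↔ (e_x, e_y, e_z), the coefficients are exactly the components of curl F. Compute:
  ∂R/∂y - ∂Q/∂z = (x) - (0) = x
  ∂P/∂z - ∂R/∂x = (-x) - (-2*x + y) = x - y
  ∂Q/∂x - ∂P/∂y = (0) - (-4*y) = 4*y.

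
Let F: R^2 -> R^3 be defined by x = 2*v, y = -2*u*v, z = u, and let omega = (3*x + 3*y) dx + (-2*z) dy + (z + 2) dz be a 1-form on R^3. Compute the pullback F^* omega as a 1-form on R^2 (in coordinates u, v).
F^* omega = (4*u*v + u + 2) du + (4*u^2 - 12*u*v + 12*v) dv

Using F^*(f dg) = (f ∘ F) d(g ∘ F), substitute each coordinate x_i by F_i(u, v) in f_i, and replace dx_i by d F_i = (∂F_i/∂u) du + (∂F_i/∂v) dv.
  For the x component: f_1(F) = 6*v*(1 - u); d F_1 = (0) du + (2) dv
  For the y component: f_2(F) = -2*u; d F_2 = (-2*v) du + (-2*u) dv
  For the z component: f_3(F) = u + 2; d F_3 = (1) du + (0) dv
Combining and collecting du, dv coefficients:
  coeff of du: 4*u*v + u + 2
  coeff of dv: 4*u^2 - 12*u*v + 12*v
F^* omega = (4*u*v + u + 2) du + (4*u^2 - 12*u*v + 12*v) dv.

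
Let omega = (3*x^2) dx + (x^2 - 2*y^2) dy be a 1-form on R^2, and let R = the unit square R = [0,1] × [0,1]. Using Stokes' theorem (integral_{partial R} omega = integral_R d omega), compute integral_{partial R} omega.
integral_(partial R) omega = 1

Stokes: integral_partial_R omega = integral_R d omega with d omega = (∂Q/∂x - ∂P/∂y) dx ∧ dy.
  ∂Q/∂x = 2*x
  ∂P/∂y = 0
  integrand = ∂Q/∂x - ∂P/∂y = 2*x.
Integrating over R: integral_0^1 integral_0^1 (2*x) dx dy = 1.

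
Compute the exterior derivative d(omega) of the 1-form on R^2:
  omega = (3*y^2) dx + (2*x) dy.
d(omega) = (2 - 6*y) dx ∧ dy

For a 1-form omega = sum_i f_i dx_i, the exterior derivative is
  d(omega) = sum_{i < j} (∂f_j/∂x_i - ∂f_i/∂x_j) dx_i ∧ dx_j.
  coefficient of dx ∧ dy: ∂f_2/∂x - ∂f_1/∂y = ∂(2*x)/∂x - ∂(3*y^2)/∂y = 2 - 6*y
Assembling: d(omega) = (2 - 6*y) dx ∧ dy.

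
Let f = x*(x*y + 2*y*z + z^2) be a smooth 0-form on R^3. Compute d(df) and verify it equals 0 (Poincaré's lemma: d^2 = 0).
d(df) = 0

Step 1: df = sum_i (∂f/∂x_i) dx_i = (2*x*y + 2*y*z + z^2) dx + (x*(x + 2*z)) dy + (2*x*(y + z)) dz.
Step 2: Apply d again. Using the 1-form formula, the coefficient of dx ∧ dy in d(df) is ∂^2 f/∂x ∂y - ∂^2 f/∂y ∂x = (2*x + 2*z) - (2*x + 2*z) = 0 (equality of mixed partials for smooth f).
Similarly for dx ∧ dz and dy ∧ dz — all coefficients vanish. So d(df) = 0.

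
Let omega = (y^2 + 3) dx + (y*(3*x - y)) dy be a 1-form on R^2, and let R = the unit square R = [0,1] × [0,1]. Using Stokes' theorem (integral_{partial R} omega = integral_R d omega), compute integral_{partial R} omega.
integral_(partial R) omega = 1/2

Stokes: integral_partial_R omega = integral_R d omega with d omega = (∂Q/∂x - ∂P/∂y) dx ∧ dy.
  ∂Q/∂x = 3*y
  ∂P/∂y = 2*y
  integrand = ∂Q/∂x - ∂P/∂y = y.
Integrating over R: integral_0^1 integral_0^1 (y) dx dy = 1/2.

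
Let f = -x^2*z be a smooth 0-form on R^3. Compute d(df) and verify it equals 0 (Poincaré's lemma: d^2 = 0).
d(df) = 0

Step 1: df = sum_i (∂f/∂x_i) dx_i = (-2*x*z) dx + (0) dy + (-x^2) dz.
Step 2: Apply d again. Using the 1-form formula, the coefficient of dx ∧ dy in d(df) is ∂^2 f/∂x ∂y - ∂^2 f/∂y ∂x = (0) - (0) = 0 (equality of mixed partials for smooth f).
Similarly for dx ∧ dz and dy ∧ dz — all coefficients vanish. So d(df) = 0.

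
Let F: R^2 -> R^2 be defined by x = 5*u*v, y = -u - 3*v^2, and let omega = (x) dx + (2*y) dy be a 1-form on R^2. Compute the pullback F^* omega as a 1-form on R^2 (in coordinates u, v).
F^* omega = (25*u*v^2 + 2*u + 6*v^2) du + (v*(25*u^2 + 12*u + 36*v^2)) dv

Using F^*(f dg) = (f ∘ F) d(g ∘ F), substitute each coordinate x_i by F_i(u, v) in f_i, and replace dx_i by d F_i = (∂F_i/∂u) du + (∂F_i/∂v) dv.
  For the x component: f_1(F) = 5*u*v; d F_1 = (5*v) du + (5*u) dv
  For the y component: f_2(F) = -2*u - 6*v^2; d F_2 = (-1) du + (-6*v) dv
Combining and collecting du, dv coefficients:
  coeff of du: 25*u*v^2 + 2*u + 6*v^2
  coeff of dv: v*(25*u^2 + 12*u + 36*v^2)
F^* omega = (25*u*v^2 + 2*u + 6*v^2) du + (v*(25*u^2 + 12*u + 36*v^2)) dv.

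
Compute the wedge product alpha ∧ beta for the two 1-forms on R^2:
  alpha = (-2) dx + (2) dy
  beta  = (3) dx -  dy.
alpha ∧ beta = (-4) dx ∧ dy

Distribute the wedge, using dx_i ∧ dx_j = -dx_j ∧ dx_i and dx_i ∧ dx_i = 0. For each pair (i, j) with i < j, the coefficient of dx_i ∧ dx_j in alpha ∧ beta is (alpha_i * beta_j - alpha_j * beta_i). Collecting: alpha ∧ beta = (-4) dx ∧ dy.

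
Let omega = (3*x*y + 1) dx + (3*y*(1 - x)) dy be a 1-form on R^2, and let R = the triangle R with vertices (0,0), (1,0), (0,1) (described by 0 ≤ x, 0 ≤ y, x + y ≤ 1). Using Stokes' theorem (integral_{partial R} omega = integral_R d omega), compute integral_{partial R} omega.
integral_(partial R) omega = -1

Stokes: integral_partial_R omega = integral_R d omega with d omega = (∂Q/∂x - ∂P/∂y) dx ∧ dy.
  ∂Q/∂x = -3*y
  ∂P/∂y = 3*x
  integrand = ∂Q/∂x - ∂P/∂y = -3*x - 3*y.
Integrating over R: integral_0^1 integral_0^{1-x} (-3*x - 3*y) dy dx = -1.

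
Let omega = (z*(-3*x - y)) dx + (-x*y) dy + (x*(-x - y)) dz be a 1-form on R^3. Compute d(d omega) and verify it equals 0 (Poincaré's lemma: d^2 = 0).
d(d omega) = 0

Step 1: d omega = sum_{i<j} (∂f_j/∂x_i - ∂f_i/∂x_j) dx_i ∧ dx_j:
  coeff of dx ∧ dy: -y + z
  coeff of dx ∧ dz: x
  coeff of dy ∧ dz: -x
Step 2: Apply d again to each 2-form coefficient. The only possible 3-form in R^3 is dx ∧ dy ∧ dz, with coefficient
  ∂(coeff of dy∧dz)/∂x - ∂(coeff of dx∧dz)/∂y + ∂(coeff of dx∧dy)/∂z
  = ∂/∂x (-x) - ∂/∂y (x) + ∂/∂z (-y + z).
Each of these terms simplifies to sums of mixed partials that cancel in pairs. The result is 0 (by equality of mixed partials for smooth functions — Schwarz / Clairaut).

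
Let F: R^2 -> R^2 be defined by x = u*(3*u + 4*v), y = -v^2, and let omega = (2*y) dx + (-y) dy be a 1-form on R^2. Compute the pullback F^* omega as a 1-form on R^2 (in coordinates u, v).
F^* omega = (v^2*(-12*u - 8*v)) du + (2*v^2*(-4*u - v)) dv

Using F^*(f dg) = (f ∘ F) d(g ∘ F), substitute each coordinate x_i by F_i(u, v) in f_i, and replace dx_i by d F_i = (∂F_i/∂u) du + (∂F_i/∂v) dv.
  For the x component: f_1(F) = -2*v^2; d F_1 = (6*u + 4*v) du + (4*u) dv
  For the y component: f_2(F) = v^2; d F_2 = (0) du + (-2*v) dv
Combining and collecting du, dv coefficients:
  coeff of du: v^2*(-12*u - 8*v)
  coeff of dv: 2*v^2*(-4*u - v)
F^* omega = (v^2*(-12*u - 8*v)) du + (2*v^2*(-4*u - v)) dv.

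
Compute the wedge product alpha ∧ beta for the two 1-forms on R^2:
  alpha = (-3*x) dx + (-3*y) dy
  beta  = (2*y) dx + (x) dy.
alpha ∧ beta = (-3*x^2 + 6*y^2) dx ∧ dy

Distribute the wedge, using dx_i ∧ dx_j = -dx_j ∧ dx_i and dx_i ∧ dx_i = 0. For each pair (i, j) with i < j, the coefficient of dx_i ∧ dx_j in alpha ∧ beta is (alpha_i * beta_j - alpha_j * beta_i). Collecting: alpha ∧ beta = (-3*x^2 + 6*y^2) dx ∧ dy.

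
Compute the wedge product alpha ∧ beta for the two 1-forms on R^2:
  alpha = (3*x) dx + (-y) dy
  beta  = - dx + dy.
alpha ∧ beta = (3*x - y) dx ∧ dy

Distribute the wedge, using dx_i ∧ dx_j = -dx_j ∧ dx_i and dx_i ∧ dx_i = 0. For each pair (i, j) with i < j, the coefficient of dx_i ∧ dx_j in alpha ∧ beta is (alpha_i * beta_j - alpha_j * beta_i). Collecting: alpha ∧ beta = (3*x - y) dx ∧ dy.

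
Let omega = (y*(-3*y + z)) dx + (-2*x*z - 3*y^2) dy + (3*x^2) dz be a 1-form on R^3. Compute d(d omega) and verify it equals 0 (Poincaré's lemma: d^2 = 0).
d(d omega) = 0

Step 1: d omega = sum_{i<j} (∂f_j/∂x_i - ∂f_i/∂x_j) dx_i ∧ dx_j:
  coeff of dx ∧ dy: 6*y - 3*z
  coeff of dx ∧ dz: 6*x - y
  coeff of dy ∧ dz: 2*x
Step 2: Apply d again to each 2-form coefficient. The only possible 3-form in R^3 is dx ∧ dy ∧ dz, with coefficient
  ∂(coeff of dy∧dz)/∂x - ∂(coeff of dx∧dz)/∂y + ∂(coeff of dx∧dy)/∂z
  = ∂/∂x (2*x) - ∂/∂y (6*x - y) + ∂/∂z (6*y - 3*z).
Each of these terms simplifies to sums of mixed partials that cancel in pairs. The result is 0 (by equality of mixed partials for smooth functions — Schwarz / Clairaut).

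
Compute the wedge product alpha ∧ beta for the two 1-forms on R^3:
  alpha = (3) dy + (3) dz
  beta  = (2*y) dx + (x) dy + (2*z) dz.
alpha ∧ beta = (-6*y) dx ∧ dy + (-3*x + 6*z) dy ∧ dz + (-6*y) dx ∧ dz

Distribute the wedge, using dx_i ∧ dx_j = -dx_j ∧ dx_i and dx_i ∧ dx_i = 0. For each pair (i, j) with i < j, the coefficient of dx_i ∧ dx_j in alpha ∧ beta is (alpha_i * beta_j - alpha_j * beta_i). Collecting: alpha ∧ beta = (-6*y) dx ∧ dy + (-3*x + 6*z) dy ∧ dz + (-6*y) dx ∧ dz.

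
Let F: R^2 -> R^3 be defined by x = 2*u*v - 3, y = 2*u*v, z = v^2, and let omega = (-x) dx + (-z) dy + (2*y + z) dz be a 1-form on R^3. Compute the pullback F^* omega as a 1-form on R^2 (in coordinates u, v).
F^* omega = (2*v*(-2*u*v - v^2 + 3)) du + (-4*u^2*v + 6*u*v^2 + 6*u + 2*v^3) dv

Using F^*(f dg) = (f ∘ F) d(g ∘ F), substitute each coordinate x_i by F_i(u, v) in f_i, and replace dx_i by d F_i = (∂F_i/∂u) du + (∂F_i/∂v) dv.
  For the x component: f_1(F) = -2*u*v + 3; d F_1 = (2*v) du + (2*u) dv
  For the y component: f_2(F) = -v^2; d F_2 = (2*v) du + (2*u) dv
  For the z component: f_3(F) = v*(4*u + v); d F_3 = (0) du + (2*v) dv
Combining and collecting du, dv coefficients:
  coeff of du: 2*v*(-2*u*v - v^2 + 3)
  coeff of dv: -4*u^2*v + 6*u*v^2 + 6*u + 2*v^3
F^* omega = (2*v*(-2*u*v - v^2 + 3)) du + (-4*u^2*v + 6*u*v^2 + 6*u + 2*v^3) dv.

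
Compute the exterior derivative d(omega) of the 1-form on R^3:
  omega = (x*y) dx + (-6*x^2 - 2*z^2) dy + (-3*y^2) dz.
d(omega) = (-13*x) dx ∧ dy + (-6*y + 4*z) dy ∧ dz

For a 1-form omega = sum_i f_i dx_i, the exterior derivative is
  d(omega) = sum_{i < j} (∂f_j/∂x_i - ∂f_i/∂x_j) dx_i ∧ dx_j.
  coefficient of dx ∧ dy: ∂f_2/∂x - ∂f_1/∂y = ∂(-6*x^2 - 2*z^2)/∂x - ∂(x*y)/∂y = -13*x
  coefficient of dy ∧ dz: ∂f_3/∂y - ∂f_2/∂z = ∂(-3*y^2)/∂y - ∂(-6*x^2 - 2*z^2)/∂z = -6*y + 4*z
Assembling: d(omega) = (-13*x) dx ∧ dy + (-6*y + 4*z) dy ∧ dz.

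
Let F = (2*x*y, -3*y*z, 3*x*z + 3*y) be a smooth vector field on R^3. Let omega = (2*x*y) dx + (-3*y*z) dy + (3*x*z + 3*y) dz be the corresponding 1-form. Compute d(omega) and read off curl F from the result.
d(omega) = (3*y + 3) dy ∧ dz + (-3*z) dz ∧ dx + (-2*x) dx ∧ dy; curl F = (3*y + 3, -3*z, -2*x)

d omega = sum_{i<j} (∂f_j/∂x_i - ∂f_i/∂x_j) dx_i ∧ dx_j. Under the identification (dy ∧ dz, dz ∧ dx, dx ∧ dy) ↔ (e_x, e_y, e_z), the coefficients are exactly the components of curl F. Compute:
  ∂R/∂y - ∂Q/∂z = (3) - (-3*y) = 3*y + 3
  ∂P/∂z - ∂R/∂x = (0) - (3*z) = -3*z
  ∂Q/∂x - ∂P/∂y = (0) - (2*x) = -2*x.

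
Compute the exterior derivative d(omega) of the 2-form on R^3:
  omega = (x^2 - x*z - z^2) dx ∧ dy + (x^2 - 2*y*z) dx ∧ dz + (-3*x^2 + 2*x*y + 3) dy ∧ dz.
d(omega) = (-7*x + 2*y) dx ∧ dy ∧ dz

For a 2-form omega = sum_{i<j} g_{ij} dx_i ∧ dx_j, the exterior derivative is
  d(omega) = sum_{i<j} d(g_{ij}) ∧ dx_i ∧ dx_j = sum_{i<j, k} (∂g_{ij}/∂x_k) dx_k ∧ dx_i ∧ dx_j.
Expand each term, using dx_k ∧ dx_i ∧ dx_j = sgn(permutation) dx_{(a)} ∧ dx_{(b)} ∧ dx_{(c)} with (a < b < c) sorted:
  d(x^2 - x*z - z^2) includes (∂/∂z)(x^2 - x*z - z^2) dz = (-x - 2*z) dz, which multiplied by dx ∧ dy gives (-x - 2*z) dx ∧ dy ∧ dz
  d(x^2 - 2*y*z) includes (∂/∂y)(x^2 - 2*y*z) dy = (-2*z) dy, which multiplied by dx ∧ dz gives (2*z) dx ∧ dy ∧ dz
  d(-3*x^2 + 2*x*y + 3) includes (∂/∂x)(-3*x^2 + 2*x*y + 3) dx = (-6*x + 2*y) dx, which multiplied by dy ∧ dz gives (-6*x + 2*y) dx ∧ dy ∧ dz
Collecting like 3-forms: d(omega) = (-7*x + 2*y) dx ∧ dy ∧ dz.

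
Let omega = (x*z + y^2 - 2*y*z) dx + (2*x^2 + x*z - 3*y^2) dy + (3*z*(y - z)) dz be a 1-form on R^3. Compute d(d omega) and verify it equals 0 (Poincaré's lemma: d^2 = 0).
d(d omega) = 0

Step 1: d omega = sum_{i<j} (∂f_j/∂x_i - ∂f_i/∂x_j) dx_i ∧ dx_j:
  coeff of dx ∧ dy: 4*x - 2*y + 3*z
  coeff of dx ∧ dz: -x + 2*y
  coeff of dy ∧ dz: -x + 3*z
Step 2: Apply d again to each 2-form coefficient. The only possible 3-form in R^3 is dx ∧ dy ∧ dz, with coefficient
  ∂(coeff of dy∧dz)/∂x - ∂(coeff of dx∧dz)/∂y + ∂(coeff of dx∧dy)/∂z
  = ∂/∂x (-x + 3*z) - ∂/∂y (-x + 2*y) + ∂/∂z (4*x - 2*y + 3*z).
Each of these terms simplifies to sums of mixed partials that cancel in pairs. The result is 0 (by equality of mixed partials for smooth functions — Schwarz / Clairaut).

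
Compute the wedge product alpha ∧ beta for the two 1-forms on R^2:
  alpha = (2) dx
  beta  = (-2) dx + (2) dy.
alpha ∧ beta = (4) dx ∧ dy

Distribute the wedge, using dx_i ∧ dx_j = -dx_j ∧ dx_i and dx_i ∧ dx_i = 0. For each pair (i, j) with i < j, the coefficient of dx_i ∧ dx_j in alpha ∧ beta is (alpha_i * beta_j - alpha_j * beta_i). Collecting: alpha ∧ beta = (4) dx ∧ dy.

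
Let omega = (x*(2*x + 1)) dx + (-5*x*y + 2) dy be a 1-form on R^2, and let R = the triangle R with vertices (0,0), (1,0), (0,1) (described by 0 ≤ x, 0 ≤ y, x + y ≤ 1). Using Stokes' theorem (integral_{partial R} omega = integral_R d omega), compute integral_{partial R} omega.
integral_(partial R) omega = -5/6

Stokes: integral_partial_R omega = integral_R d omega with d omega = (∂Q/∂x - ∂P/∂y) dx ∧ dy.
  ∂Q/∂x = -5*y
  ∂P/∂y = 0
  integrand = ∂Q/∂x - ∂P/∂y = -5*y.
Integrating over R: integral_0^1 integral_0^{1-x} (-5*y) dy dx = -5/6.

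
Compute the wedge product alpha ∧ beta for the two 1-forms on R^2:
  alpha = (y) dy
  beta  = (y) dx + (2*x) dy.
alpha ∧ beta = (-y^2) dx ∧ dy

Distribute the wedge, using dx_i ∧ dx_j = -dx_j ∧ dx_i and dx_i ∧ dx_i = 0. For each pair (i, j) with i < j, the coefficient of dx_i ∧ dx_j in alpha ∧ beta is (alpha_i * beta_j - alpha_j * beta_i). Collecting: alpha ∧ beta = (-y^2) dx ∧ dy.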